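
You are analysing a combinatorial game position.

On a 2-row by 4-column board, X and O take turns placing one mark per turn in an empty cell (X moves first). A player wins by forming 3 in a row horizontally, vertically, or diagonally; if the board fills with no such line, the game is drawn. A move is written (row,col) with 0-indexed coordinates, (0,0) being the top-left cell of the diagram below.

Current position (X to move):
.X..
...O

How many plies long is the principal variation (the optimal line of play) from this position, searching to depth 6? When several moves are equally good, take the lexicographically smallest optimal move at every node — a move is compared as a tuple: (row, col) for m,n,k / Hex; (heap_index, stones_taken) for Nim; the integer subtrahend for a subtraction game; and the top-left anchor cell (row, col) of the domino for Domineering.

PV length from [.X../...O]: 3 plies

ply 1, X at .X../...O | (0,0)=+0→XX../...O; (0,2)=+1→.XX./...O*; (0,3)=+0→.X.X/...O; (1,0)=+0→.X../X..O; (1,1)=+0→.X../.X.O; (1,2)=+0→.X../..XO
ply 2, O at .XX./...O | (0,0)=-1→OXX./...O*; (0,3)=-1→.XXO/...O; (1,0)=-1→.XX./O..O; (1,1)=-1→.XX./.O.O; (1,2)=-1→.XX./..OO
ply 3, X at OXX./...O | (0,3)=+1→OXXX/...O*; (1,0)=+0→OXX./X..O; (1,1)=+0→OXX./.X.O; (1,2)=+0→OXX./..XO
ply 4: OXXX/...O is terminal -1 (O); from .X../...O depth 6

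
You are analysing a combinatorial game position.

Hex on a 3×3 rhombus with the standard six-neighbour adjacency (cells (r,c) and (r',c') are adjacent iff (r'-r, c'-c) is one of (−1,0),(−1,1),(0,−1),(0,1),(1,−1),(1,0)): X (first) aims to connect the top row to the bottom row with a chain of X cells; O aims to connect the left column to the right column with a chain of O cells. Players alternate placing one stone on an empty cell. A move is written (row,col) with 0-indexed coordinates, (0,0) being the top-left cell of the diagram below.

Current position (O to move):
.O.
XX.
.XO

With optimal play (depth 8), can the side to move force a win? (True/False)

[.O./XX./.XO] O move#1: (0,0):-1/OO./XX./.XO*, (0,2):-1/.OO/XX./.XO, (1,2):-1/.O./XXO/.XO, (2,0):-1/.O./XX./OXO
[OO./XX./.XO] X move#2: (0,2):+1/OOX/XX./.XO*, (1,2):-1/OO./XXX/.XO, (2,0):-1/OO./XX./XXO
[OOX/XX./.XO] end (terminal -1, O#3); searched .O./XX./.XO to 8

O winning at [.O./XX./.XO]: False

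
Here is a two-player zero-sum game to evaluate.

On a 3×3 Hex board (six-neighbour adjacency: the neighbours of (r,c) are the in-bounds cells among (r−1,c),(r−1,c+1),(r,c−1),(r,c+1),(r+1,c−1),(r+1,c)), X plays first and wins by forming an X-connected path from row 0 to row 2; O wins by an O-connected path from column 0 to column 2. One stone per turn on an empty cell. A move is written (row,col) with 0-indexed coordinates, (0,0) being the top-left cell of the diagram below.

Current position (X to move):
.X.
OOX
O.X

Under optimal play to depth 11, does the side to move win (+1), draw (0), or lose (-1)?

p1 X@[.X./OOX/O.X]: (0,0)[XX./OOX/O.X]-1 (0,2)[.XX/OOX/O.X]+1* (2,1)[.X./OOX/OXX]-1
p2 O@[.XX/OOX/O.X] terminal -1; root [.X./OOX/O.X] d11

value(.X./OOX/O.X, X) = +1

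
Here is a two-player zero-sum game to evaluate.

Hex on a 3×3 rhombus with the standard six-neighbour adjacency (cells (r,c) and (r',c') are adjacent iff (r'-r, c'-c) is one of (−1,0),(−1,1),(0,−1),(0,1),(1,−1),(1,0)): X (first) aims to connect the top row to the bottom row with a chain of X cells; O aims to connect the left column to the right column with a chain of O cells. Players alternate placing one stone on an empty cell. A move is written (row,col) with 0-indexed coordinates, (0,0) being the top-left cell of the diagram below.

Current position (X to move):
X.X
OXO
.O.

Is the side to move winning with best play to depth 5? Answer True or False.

X winning at [X.X/OXO/.O.]: True

ply 1, X at X.X/OXO/.O. | (0,1)=-1→XXX/OXO/.O.; (2,0)=+1→X.X/OXO/XO.*; (2,2)=-1→X.X/OXO/.OX
ply 2: X.X/OXO/XO. is terminal -1 (O); from X.X/OXO/.O. depth 5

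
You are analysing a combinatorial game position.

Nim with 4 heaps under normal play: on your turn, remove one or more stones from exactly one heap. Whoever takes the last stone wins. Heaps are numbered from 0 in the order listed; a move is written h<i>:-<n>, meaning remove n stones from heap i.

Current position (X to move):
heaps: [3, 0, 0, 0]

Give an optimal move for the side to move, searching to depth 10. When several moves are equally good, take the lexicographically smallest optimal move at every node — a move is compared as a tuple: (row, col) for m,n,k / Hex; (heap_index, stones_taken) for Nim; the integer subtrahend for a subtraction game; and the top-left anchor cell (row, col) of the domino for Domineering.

[(3,0,0,0)] X move#1: h0:-1:-1/(2,0,0,0), h0:-2:-1/(1,0,0,0), h0:-3:+1/(0,0,0,0)*
[(0,0,0,0)] end (terminal -1, O#2); searched (3,0,0,0) to 10

X's best at [(3,0,0,0)]: h0:-3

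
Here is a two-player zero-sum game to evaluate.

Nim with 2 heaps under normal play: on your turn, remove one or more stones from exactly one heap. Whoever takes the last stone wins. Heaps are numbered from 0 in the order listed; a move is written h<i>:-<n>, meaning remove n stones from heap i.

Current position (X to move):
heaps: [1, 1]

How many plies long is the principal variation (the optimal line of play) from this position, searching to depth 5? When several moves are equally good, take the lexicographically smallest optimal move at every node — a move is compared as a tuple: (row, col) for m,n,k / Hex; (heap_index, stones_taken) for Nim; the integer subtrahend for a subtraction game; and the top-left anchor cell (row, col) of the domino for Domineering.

ply 1, X at (1,1) | h0:-1=-1→(0,1)*; h1:-1=-1→(1,0)
ply 2, O at (0,1) | h1:-1=+1→(0,0)*
ply 3: (0,0) is terminal -1 (X); from (1,1) depth 5

PV length from [(1,1)]: 2 plies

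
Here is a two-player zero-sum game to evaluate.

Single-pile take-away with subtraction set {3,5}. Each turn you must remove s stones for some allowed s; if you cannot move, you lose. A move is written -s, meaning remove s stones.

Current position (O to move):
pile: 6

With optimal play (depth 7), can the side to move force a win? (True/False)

O winning at [6]: True

ply 1, O at 6 | -3=-1→3; -5=+1→1*
ply 2: 1 is terminal -1 (X); from 6 depth 7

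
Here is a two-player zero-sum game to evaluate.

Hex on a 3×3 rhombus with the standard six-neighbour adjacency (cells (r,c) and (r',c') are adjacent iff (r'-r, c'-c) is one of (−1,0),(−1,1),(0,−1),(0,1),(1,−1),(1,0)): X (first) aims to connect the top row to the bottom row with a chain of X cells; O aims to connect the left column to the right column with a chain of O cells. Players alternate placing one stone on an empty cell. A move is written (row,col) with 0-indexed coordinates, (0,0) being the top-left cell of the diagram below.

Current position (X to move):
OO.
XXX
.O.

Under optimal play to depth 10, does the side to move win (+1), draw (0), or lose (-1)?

p1 X@[OO./XXX/.O.]: (0,2)[OOX/XXX/.O.]+1* (2,0)[OO./XXX/XO.]-1 (2,2)[OO./XXX/.OX]-1
p2 O@[OOX/XXX/.O.]: (2,0)[OOX/XXX/OO.]-1* (2,2)[OOX/XXX/.OO]-1
p3 X@[OOX/XXX/OO.]: (2,2)[OOX/XXX/OOX]+1*
p4 O@[OOX/XXX/OOX] terminal -1; root [OO./XXX/.O.] d10

value(OO./XXX/.O., X) = +1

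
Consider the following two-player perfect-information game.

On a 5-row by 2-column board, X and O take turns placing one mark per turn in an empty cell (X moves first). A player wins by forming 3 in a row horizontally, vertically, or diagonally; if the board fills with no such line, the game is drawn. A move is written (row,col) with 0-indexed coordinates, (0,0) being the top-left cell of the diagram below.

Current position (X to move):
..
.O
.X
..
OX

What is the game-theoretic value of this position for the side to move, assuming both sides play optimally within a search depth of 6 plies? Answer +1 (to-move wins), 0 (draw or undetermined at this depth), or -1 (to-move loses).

[../.O/.X/../OX] X move#1: (0,0):+0/X./.O/.X/../OX, (0,1):+0/.X/.O/.X/../OX, (1,0):+1/../XO/.X/../OX*, (2,0):+1/../.O/XX/../OX, (3,0):+0/../.O/.X/X./OX, (3,1):+1/../.O/.X/.X/OX
[../XO/.X/../OX] O move#2: (0,0):-1/O./XO/.X/../OX*, (0,1):-1/.O/XO/.X/../OX, (2,0):-1/../XO/OX/../OX, (3,0):-1/../XO/.X/O./OX, (3,1):-1/../XO/.X/.O/OX
[O./XO/.X/../OX] X move#3: (0,1):+0/OX/XO/.X/../OX, (2,0):+1/O./XO/XX/../OX*, (3,0):+1/O./XO/.X/X./OX, (3,1):+1/O./XO/.X/.X/OX
[O./XO/XX/../OX] O move#4: (0,1):-1/OO/XO/XX/../OX*, (3,0):-1/O./XO/XX/O./OX, (3,1):-1/O./XO/XX/.O/OX
[OO/XO/XX/../OX] X move#5: (3,0):+1/OO/XO/XX/X./OX*, (3,1):+1/OO/XO/XX/.X/OX
[OO/XO/XX/X./OX] end (terminal -1, O#6); searched ../.O/.X/../OX to 6

value(../.O/.X/../OX, X) = +1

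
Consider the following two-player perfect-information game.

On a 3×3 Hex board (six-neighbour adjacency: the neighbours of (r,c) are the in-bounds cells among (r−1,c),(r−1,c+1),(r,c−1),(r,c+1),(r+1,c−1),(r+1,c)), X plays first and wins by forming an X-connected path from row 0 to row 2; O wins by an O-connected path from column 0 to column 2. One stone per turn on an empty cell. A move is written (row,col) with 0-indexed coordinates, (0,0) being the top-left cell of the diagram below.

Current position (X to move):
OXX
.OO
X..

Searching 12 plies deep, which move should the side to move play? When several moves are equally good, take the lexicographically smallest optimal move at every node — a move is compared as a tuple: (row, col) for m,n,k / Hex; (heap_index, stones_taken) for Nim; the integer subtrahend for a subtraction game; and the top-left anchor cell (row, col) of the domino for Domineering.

X's best at [OXX/.OO/X..]: (1,0)

ply 1, X at OXX/.OO/X.. | (1,0)=+1→OXX/XOO/X..*; (2,1)=-1→OXX/.OO/XX.; (2,2)=-1→OXX/.OO/X.X
ply 2: OXX/XOO/X.. is terminal -1 (O); from OXX/.OO/X.. depth 12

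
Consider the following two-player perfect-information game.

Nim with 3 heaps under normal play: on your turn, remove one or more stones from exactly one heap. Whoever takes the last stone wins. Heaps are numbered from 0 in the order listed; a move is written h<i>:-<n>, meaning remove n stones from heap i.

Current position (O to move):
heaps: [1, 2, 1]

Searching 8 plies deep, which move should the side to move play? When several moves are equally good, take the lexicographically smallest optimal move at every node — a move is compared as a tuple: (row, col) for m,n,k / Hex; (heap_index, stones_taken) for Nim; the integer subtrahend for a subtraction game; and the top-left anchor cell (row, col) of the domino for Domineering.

ply 1, O at (1,2,1) | h0:-1=-1→(0,2,1); h1:-1=-1→(1,1,1); h1:-2=+1→(1,0,1)*; h2:-1=-1→(1,2,0)
ply 2, X at (1,0,1) | h0:-1=-1→(0,0,1)*; h2:-1=-1→(1,0,0)
ply 3, O at (0,0,1) | h2:-1=+1→(0,0,0)*
ply 4: (0,0,0) is terminal -1 (X); from (1,2,1) depth 8

O's best at [(1,2,1)]: h1:-2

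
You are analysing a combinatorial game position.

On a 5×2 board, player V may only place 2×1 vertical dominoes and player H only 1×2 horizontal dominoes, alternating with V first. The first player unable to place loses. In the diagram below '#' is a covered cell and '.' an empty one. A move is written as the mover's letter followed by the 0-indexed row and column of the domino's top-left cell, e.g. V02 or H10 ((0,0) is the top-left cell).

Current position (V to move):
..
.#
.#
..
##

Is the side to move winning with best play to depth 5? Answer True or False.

[../.#/.#/../##] V move#1: V00:-1/#./##/.#/../##*, V10:-1/../##/##/../##, V20:-1/../.#/##/#./##
[#./##/.#/../##] H move#2: H30:+1/#./##/.#/##/##*
[#./##/.#/##/##] end (terminal -1, V#3); searched ../.#/.#/../## to 5

V winning at [../.#/.#/../##]: False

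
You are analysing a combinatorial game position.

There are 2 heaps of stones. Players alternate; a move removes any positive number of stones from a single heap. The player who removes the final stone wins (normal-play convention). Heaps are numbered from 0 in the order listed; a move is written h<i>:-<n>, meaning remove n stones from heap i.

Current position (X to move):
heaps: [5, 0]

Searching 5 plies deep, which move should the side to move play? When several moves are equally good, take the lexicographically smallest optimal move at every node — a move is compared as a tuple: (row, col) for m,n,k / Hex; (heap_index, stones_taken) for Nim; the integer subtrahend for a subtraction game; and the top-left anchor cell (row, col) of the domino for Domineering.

p1 X@[(5,0)]: h0:-1[(4,0)]-1 h0:-2[(3,0)]-1 h0:-3[(2,0)]-1 h0:-4[(1,0)]-1 h0:-5[(0,0)]+1*
p2 O@[(0,0)] terminal -1; root [(5,0)] d5

X's best at [(5,0)]: h0:-5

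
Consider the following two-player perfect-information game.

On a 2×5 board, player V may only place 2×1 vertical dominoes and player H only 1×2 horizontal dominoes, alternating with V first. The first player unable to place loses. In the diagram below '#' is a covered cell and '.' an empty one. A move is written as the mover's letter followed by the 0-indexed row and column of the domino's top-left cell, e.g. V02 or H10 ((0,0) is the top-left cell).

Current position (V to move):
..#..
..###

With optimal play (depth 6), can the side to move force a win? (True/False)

V winning at [..#../..###]: True

p1 V@[..#../..###]: V00[#.#../#.###]+1* V01[.##../.####]+1
p2 H@[#.#../#.###]: H03[#.###/#.###]-1*
p3 V@[#.###/#.###]: V01[#####/#####]+1*
p4 H@[#####/#####] terminal -1; root [..#../..###] d6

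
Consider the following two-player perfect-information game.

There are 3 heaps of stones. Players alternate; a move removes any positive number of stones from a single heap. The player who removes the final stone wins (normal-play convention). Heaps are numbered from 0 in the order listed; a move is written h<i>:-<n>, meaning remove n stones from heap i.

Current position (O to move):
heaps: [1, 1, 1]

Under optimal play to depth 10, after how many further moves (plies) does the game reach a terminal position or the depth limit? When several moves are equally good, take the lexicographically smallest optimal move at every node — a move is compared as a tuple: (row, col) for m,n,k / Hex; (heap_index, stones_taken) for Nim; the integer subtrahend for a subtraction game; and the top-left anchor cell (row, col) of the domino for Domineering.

ply 1, O at (1,1,1) | h0:-1=+1→(0,1,1)*; h1:-1=+1→(1,0,1); h2:-1=+1→(1,1,0)
ply 2, X at (0,1,1) | h1:-1=-1→(0,0,1)*; h2:-1=-1→(0,1,0)
ply 3, O at (0,0,1) | h2:-1=+1→(0,0,0)*
ply 4: (0,0,0) is terminal -1 (X); from (1,1,1) depth 10

PV length from [(1,1,1)]: 3 plies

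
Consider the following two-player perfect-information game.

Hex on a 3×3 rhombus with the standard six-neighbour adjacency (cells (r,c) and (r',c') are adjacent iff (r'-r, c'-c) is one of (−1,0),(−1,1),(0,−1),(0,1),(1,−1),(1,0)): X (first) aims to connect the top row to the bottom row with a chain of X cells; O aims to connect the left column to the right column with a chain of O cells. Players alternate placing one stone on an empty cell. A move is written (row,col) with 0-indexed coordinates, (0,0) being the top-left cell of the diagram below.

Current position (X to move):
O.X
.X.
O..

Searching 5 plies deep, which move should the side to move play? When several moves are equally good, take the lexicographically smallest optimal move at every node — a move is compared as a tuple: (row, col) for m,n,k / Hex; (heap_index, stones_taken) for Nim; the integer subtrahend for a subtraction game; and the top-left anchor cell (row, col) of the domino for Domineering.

X's best at [O.X/.X./O..]: (1,2)

p1 X@[O.X/.X./O..]: (0,1)[OXX/.X./O..]-1 (1,0)[O.X/XX./O..]-1 (1,2)[O.X/.XX/O..]+1* (2,1)[O.X/.X./OX.]+1 (2,2)[O.X/.X./O.X]+1
p2 O@[O.X/.XX/O..]: (0,1)[OOX/.XX/O..]-1* (1,0)[O.X/OXX/O..]-1 (2,1)[O.X/.XX/OO.]-1 (2,2)[O.X/.XX/O.O]-1
p3 X@[OOX/.XX/O..]: (1,0)[OOX/XXX/O..]+1* (2,1)[OOX/.XX/OX.]+1 (2,2)[OOX/.XX/O.X]+1
p4 O@[OOX/XXX/O..]: (2,1)[OOX/XXX/OO.]-1* (2,2)[OOX/XXX/O.O]-1
p5 X@[OOX/XXX/OO.]: (2,2)[OOX/XXX/OOX]+1*
p6 O@[OOX/XXX/OOX] terminal -1; root [O.X/.X./O..] d5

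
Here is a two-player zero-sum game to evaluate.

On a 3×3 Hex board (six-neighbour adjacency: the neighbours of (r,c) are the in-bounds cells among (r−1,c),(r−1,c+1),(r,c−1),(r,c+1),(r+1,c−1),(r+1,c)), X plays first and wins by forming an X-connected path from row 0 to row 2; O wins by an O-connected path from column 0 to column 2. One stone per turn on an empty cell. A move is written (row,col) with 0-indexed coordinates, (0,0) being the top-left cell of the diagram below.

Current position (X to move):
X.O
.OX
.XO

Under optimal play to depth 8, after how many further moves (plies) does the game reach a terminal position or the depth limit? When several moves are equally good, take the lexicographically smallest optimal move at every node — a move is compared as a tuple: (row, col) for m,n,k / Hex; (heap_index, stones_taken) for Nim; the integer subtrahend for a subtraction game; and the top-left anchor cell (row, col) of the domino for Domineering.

p1 X@[X.O/.OX/.XO]: (0,1)[XXO/.OX/.XO]-1* (1,0)[X.O/XOX/.XO]-1 (2,0)[X.O/.OX/XXO]-1
p2 O@[XXO/.OX/.XO]: (1,0)[XXO/OOX/.XO]+1* (2,0)[XXO/.OX/OXO]+1
p3 X@[XXO/OOX/.XO] terminal -1; root [X.O/.OX/.XO] d8

PV length from [X.O/.OX/.XO]: 2 plies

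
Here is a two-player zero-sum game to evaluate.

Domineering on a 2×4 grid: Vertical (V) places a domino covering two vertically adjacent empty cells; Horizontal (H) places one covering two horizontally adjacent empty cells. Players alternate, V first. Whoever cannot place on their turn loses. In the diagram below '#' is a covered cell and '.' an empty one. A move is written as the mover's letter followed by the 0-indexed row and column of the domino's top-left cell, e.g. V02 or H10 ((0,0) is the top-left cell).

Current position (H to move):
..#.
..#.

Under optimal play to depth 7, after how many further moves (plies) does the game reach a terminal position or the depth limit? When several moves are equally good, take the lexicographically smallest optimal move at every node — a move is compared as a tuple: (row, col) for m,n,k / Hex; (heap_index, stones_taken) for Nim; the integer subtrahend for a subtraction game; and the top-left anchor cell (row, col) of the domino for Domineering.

PV length from [..#./..#.]: 3 plies

p1 H@[..#./..#.]: H00[###./..#.]+1* H10[..#./###.]+1
p2 V@[###./..#.]: V03[####/..##]-1*
p3 H@[####/..##]: H10[####/####]+1*
p4 V@[####/####] terminal -1; root [..#./..#.] d7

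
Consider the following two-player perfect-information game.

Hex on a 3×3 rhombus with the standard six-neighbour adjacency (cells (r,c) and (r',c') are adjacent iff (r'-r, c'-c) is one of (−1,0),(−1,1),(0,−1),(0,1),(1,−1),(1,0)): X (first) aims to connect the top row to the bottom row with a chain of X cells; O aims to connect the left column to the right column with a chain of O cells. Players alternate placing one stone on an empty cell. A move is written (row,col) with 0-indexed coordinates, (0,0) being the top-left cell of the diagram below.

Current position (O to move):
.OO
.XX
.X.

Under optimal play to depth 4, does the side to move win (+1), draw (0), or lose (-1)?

value(.OO/.XX/.X., O) = +1

ply 1, O at .OO/.XX/.X. | (0,0)=+1→OOO/.XX/.X.*; (1,0)=+1→.OO/OXX/.X.; (2,0)=+1→.OO/.XX/OX.; (2,2)=+1→.OO/.XX/.XO
ply 2: OOO/.XX/.X. is terminal -1 (X); from .OO/.XX/.X. depth 4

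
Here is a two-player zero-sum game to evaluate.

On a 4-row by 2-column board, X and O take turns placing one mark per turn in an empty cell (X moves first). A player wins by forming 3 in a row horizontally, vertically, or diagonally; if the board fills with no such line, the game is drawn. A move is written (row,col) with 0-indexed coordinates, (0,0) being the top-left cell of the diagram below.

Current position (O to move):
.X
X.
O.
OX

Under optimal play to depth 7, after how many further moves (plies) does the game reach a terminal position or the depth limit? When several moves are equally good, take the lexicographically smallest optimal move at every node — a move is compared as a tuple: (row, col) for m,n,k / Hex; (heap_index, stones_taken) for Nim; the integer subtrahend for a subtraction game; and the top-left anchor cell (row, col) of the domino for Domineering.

p1 O@[.X/X./O./OX]: (0,0)[OX/X./O./OX]+0* (1,1)[.X/XO/O./OX]+0 (2,1)[.X/X./OO/OX]+0
p2 X@[OX/X./O./OX]: (1,1)[OX/XX/O./OX]+0* (2,1)[OX/X./OX/OX]+0
p3 O@[OX/XX/O./OX]: (2,1)[OX/XX/OO/OX]+0*
p4 X@[OX/XX/OO/OX] terminal +0; root [.X/X./O./OX] d7

PV length from [.X/X./O./OX]: 3 plies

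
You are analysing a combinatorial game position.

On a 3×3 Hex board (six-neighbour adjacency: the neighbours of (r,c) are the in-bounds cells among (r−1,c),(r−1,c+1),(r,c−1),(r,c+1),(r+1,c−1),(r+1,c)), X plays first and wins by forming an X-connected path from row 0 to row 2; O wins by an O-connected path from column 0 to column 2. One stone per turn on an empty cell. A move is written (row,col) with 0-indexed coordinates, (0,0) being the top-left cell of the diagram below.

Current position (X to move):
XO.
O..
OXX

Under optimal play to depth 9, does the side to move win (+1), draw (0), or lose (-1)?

value(XO./O../OXX, X) = +1

[XO./O../OXX] X move#1: (0,2):+1/XOX/O../OXX*, (1,1):-1/XO./OX./OXX, (1,2):-1/XO./O.X/OXX
[XOX/O../OXX] O move#2: (1,1):-1/XOX/OO./OXX*, (1,2):-1/XOX/O.O/OXX
[XOX/OO./OXX] X move#3: (1,2):+1/XOX/OOX/OXX*
[XOX/OOX/OXX] end (terminal -1, O#4); searched XO./O../OXX to 9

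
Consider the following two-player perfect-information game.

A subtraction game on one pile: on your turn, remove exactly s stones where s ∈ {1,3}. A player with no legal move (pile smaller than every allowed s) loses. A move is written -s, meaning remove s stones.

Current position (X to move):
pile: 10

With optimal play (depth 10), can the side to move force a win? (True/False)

[10] X move#1: -1:-1/9*, -3:-1/7
[9] O move#2: -1:+1/8*, -3:+1/6
[8] X move#3: -1:-1/7*, -3:-1/5
[7] O move#4: -1:+1/6*, -3:+1/4
[6] X move#5: -1:-1/5*, -3:-1/3
[5] O move#6: -1:+1/4*, -3:+1/2
[4] X move#7: -1:-1/3*, -3:-1/1
[3] O move#8: -1:+1/2*, -3:+1/0
[2] X move#9: -1:-1/1*
[1] O move#10: -1:+1/0*
[0] end (terminal -1, X#11); searched 10 to 10

X winning at [10]: False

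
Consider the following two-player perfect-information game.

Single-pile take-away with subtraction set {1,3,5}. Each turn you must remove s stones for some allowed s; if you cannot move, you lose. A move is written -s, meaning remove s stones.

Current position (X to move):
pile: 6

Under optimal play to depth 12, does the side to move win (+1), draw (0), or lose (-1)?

p1 X@[6]: -1[5]-1* -3[3]-1 -5[1]-1
p2 O@[5]: -1[4]+1* -3[2]+1 -5[0]+1
p3 X@[4]: -1[3]-1* -3[1]-1
p4 O@[3]: -1[2]+1* -3[0]+1
p5 X@[2]: -1[1]-1*
p6 O@[1]: -1[0]+1*
p7 X@[0] terminal -1; root [6] d12

value(6, X) = -1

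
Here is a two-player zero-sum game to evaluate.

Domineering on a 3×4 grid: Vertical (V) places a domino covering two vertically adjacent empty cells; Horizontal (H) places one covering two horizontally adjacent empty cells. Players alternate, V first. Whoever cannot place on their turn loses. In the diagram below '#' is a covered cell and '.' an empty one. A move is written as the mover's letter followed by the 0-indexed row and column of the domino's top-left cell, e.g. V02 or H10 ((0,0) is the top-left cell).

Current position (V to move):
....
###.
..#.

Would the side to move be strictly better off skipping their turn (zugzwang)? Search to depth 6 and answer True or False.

zugzwang(..../###./..#., V) = False

[..../###./..#.] V move#1: V03:-1/...#/####/..#.*, V13:-1/..../####/..##
[...#/####/..#.] H move#2: H00:+1/##.#/####/..#.*, H01:+1/.###/####/..#., H20:+1/...#/####/###.
[##.#/####/..#.] end (terminal -1, V#3); searched ..../###./..#. to 6
suppose V passes — search the same position with H to move:
pass> [..../###./..#.] H move#1: H00:+1/##../###./..#.*, H01:+1/.##./###./..#., H02:+1/..##/###./..#., H20:+1/..../###./###.
pass> [##../###./..#.] V move#2: V03:-1/##.#/####/..#.*, V13:-1/##../####/..##
pass> [##.#/####/..#.] H move#3: H20:+1/##.#/####/###.*
pass> [##.#/####/###.] end (terminal -1, V#4); searched ..../###./..#. to 6
for V: play -1, pass -1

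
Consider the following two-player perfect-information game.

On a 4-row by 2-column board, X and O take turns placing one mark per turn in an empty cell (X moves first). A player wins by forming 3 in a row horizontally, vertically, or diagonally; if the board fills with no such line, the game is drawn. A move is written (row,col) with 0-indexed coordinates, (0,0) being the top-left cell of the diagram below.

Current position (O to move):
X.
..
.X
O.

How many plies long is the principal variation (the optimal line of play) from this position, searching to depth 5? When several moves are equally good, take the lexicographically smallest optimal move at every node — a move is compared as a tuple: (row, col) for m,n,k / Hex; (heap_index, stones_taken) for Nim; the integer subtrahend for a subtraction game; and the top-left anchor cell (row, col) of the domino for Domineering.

ply 1, O at X./../.X/O. | (0,1)=+0→XO/../.X/O.*; (1,0)=+0→X./O./.X/O.; (1,1)=+0→X./.O/.X/O.; (2,0)=+0→X./../OX/O.; (3,1)=+0→X./../.X/OO
ply 2, X at XO/../.X/O. | (1,0)=+0→XO/X./.X/O.*; (1,1)=+0→XO/.X/.X/O.; (2,0)=+0→XO/../XX/O.; (3,1)=+0→XO/../.X/OX
ply 3, O at XO/X./.X/O. | (1,1)=-1→XO/XO/.X/O.; (2,0)=+0→XO/X./OX/O.*; (3,1)=-1→XO/X./.X/OO
ply 4, X at XO/X./OX/O. | (1,1)=+0→XO/XX/OX/O.*; (3,1)=+0→XO/X./OX/OX
ply 5, O at XO/XX/OX/O. | (3,1)=+0→XO/XX/OX/OO*
ply 6: XO/XX/OX/OO is terminal +0 (X); from X./../.X/O. depth 5

PV length from [X./../.X/O.]: 5 plies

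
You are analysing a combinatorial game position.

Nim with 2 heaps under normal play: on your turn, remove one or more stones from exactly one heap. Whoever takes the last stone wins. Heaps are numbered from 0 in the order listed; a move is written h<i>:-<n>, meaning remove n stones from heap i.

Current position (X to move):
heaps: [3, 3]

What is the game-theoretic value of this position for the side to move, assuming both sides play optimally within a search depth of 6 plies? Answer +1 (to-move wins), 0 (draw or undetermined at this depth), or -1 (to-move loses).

value((3,3), X) = -1

ply 1, X at (3,3) | h0:-1=-1→(2,3)*; h0:-2=-1→(1,3); h0:-3=-1→(0,3); h1:-1=-1→(3,2); h1:-2=-1→(3,1); h1:-3=-1→(3,0)
ply 2, O at (2,3) | h0:-1=-1→(1,3); h0:-2=-1→(0,3); h1:-1=+1→(2,2)*; h1:-2=-1→(2,1); h1:-3=-1→(2,0)
ply 3, X at (2,2) | h0:-1=-1→(1,2)*; h0:-2=-1→(0,2); h1:-1=-1→(2,1); h1:-2=-1→(2,0)
ply 4, O at (1,2) | h0:-1=-1→(0,2); h1:-1=+1→(1,1)*; h1:-2=-1→(1,0)
ply 5, X at (1,1) | h0:-1=-1→(0,1)*; h1:-1=-1→(1,0)
ply 6, O at (0,1) | h1:-1=+1→(0,0)*
ply 7: (0,0) is terminal -1 (X); from (3,3) depth 6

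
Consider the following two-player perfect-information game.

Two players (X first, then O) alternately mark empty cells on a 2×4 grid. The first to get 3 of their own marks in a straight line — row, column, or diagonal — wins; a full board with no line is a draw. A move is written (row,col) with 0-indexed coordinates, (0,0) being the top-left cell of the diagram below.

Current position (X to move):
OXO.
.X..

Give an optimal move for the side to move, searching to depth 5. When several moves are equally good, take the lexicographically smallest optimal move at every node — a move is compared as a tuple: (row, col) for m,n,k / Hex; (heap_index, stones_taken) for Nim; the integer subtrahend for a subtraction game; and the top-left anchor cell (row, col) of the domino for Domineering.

ply 1, X at OXO./.X.. | (0,3)=+0→OXOX/.X..; (1,0)=+0→OXO./XX..; (1,2)=+1→OXO./.XX.*; (1,3)=+0→OXO./.X.X
ply 2, O at OXO./.XX. | (0,3)=-1→OXOO/.XX.*; (1,0)=-1→OXO./OXX.; (1,3)=-1→OXO./.XXO
ply 3, X at OXOO/.XX. | (1,0)=+1→OXOO/XXX.*; (1,3)=+1→OXOO/.XXX
ply 4: OXOO/XXX. is terminal -1 (O); from OXO./.X.. depth 5

X's best at [OXO./.X..]: (1,2)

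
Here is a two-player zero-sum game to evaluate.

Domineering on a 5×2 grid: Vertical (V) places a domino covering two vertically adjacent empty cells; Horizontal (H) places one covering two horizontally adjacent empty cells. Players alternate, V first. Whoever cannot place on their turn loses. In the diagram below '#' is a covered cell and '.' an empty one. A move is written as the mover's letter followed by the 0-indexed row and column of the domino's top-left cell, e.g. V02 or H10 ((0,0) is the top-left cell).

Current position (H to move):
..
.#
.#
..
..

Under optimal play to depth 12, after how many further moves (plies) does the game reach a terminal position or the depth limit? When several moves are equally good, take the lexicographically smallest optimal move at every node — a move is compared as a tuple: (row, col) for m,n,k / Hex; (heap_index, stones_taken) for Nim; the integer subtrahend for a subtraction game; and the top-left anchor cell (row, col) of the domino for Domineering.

PV length from [../.#/.#/../..]: 3 plies

[../.#/.#/../..] H move#1: H00:-1/##/.#/.#/../.., H30:+1/../.#/.#/##/..*, H40:+1/../.#/.#/../##
[../.#/.#/##/..] V move#2: V00:-1/#./##/.#/##/..*, V10:-1/../##/##/##/..
[#./##/.#/##/..] H move#3: H40:+1/#./##/.#/##/##*
[#./##/.#/##/##] end (terminal -1, V#4); searched ../.#/.#/../.. to 12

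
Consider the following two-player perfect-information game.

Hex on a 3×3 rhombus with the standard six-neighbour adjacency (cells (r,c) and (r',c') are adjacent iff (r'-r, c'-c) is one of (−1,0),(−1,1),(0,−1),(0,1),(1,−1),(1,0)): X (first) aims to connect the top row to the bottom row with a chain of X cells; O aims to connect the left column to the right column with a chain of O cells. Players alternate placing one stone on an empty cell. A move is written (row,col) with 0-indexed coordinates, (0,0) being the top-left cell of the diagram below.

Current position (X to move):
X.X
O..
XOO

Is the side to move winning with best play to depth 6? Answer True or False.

[X.X/O../XOO] X move#1: (0,1):-1/XXX/O../XOO, (1,1):+1/X.X/OX./XOO*, (1,2):-1/X.X/O.X/XOO
[X.X/OX./XOO] end (terminal -1, O#2); searched X.X/O../XOO to 6

X winning at [X.X/O../XOO]: True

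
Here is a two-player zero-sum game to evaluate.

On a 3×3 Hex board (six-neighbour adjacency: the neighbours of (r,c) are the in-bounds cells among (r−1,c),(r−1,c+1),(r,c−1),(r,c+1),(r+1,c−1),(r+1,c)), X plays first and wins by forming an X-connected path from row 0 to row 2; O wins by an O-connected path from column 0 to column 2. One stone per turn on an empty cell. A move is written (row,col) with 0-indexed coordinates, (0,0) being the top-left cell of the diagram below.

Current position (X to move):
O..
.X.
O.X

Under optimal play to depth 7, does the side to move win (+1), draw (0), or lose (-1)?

value(O../.X./O.X, X) = +1

[O../.X./O.X] X move#1: (0,1):+1/OX./.X./O.X*, (0,2):+1/O.X/.X./O.X, (1,0):+1/O../XX./O.X, (1,2):+1/O../.XX/O.X, (2,1):+1/O../.X./OXX
[OX./.X./O.X] O move#2: (0,2):-1/OXO/.X./O.X*, (1,0):-1/OX./OX./O.X, (1,2):-1/OX./.XO/O.X, (2,1):-1/OX./.X./OOX
[OXO/.X./O.X] X move#3: (1,0):+1/OXO/XX./O.X*, (1,2):+1/OXO/.XX/O.X, (2,1):+1/OXO/.X./OXX
[OXO/XX./O.X] O move#4: (1,2):-1/OXO/XXO/O.X*, (2,1):-1/OXO/XX./OOX
[OXO/XXO/O.X] X move#5: (2,1):+1/OXO/XXO/OXX*
[OXO/XXO/OXX] end (terminal -1, O#6); searched O../.X./O.X to 7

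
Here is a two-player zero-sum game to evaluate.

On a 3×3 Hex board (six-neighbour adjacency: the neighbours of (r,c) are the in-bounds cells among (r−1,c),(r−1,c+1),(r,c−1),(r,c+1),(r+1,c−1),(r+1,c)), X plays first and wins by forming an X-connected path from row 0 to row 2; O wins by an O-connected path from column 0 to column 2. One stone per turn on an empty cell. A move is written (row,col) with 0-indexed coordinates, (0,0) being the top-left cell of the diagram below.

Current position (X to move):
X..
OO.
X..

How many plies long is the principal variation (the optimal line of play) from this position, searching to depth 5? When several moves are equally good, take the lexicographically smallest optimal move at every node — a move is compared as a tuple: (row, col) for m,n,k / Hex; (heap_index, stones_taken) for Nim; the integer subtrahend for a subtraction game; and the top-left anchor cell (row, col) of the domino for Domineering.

p1 X@[X../OO./X..]: (0,1)[XX./OO./X..]-1* (0,2)[X.X/OO./X..]-1 (1,2)[X../OOX/X..]-1 (2,1)[X../OO./XX.]-1 (2,2)[X../OO./X.X]-1
p2 O@[XX./OO./X..]: (0,2)[XXO/OO./X..]+1* (1,2)[XX./OOO/X..]+1 (2,1)[XX./OO./XO.]+1 (2,2)[XX./OO./X.O]+1
p3 X@[XXO/OO./X..] terminal -1; root [X../OO./X..] d5

PV length from [X../OO./X..]: 2 plies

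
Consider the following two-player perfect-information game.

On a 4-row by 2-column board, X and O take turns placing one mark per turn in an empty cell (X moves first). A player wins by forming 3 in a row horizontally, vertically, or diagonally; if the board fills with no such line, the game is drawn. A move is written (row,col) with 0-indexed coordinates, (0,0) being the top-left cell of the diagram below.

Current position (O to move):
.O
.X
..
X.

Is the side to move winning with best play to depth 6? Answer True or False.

O winning at [.O/.X/../X.]: False

ply 1, O at .O/.X/../X. | (0,0)=+0→OO/.X/../X.*; (1,0)=+0→.O/OX/../X.; (2,0)=+0→.O/.X/O./X.; (2,1)=+0→.O/.X/.O/X.; (3,1)=+0→.O/.X/../XO
ply 2, X at OO/.X/../X. | (1,0)=+0→OO/XX/../X.*; (2,0)=+0→OO/.X/X./X.; (2,1)=+0→OO/.X/.X/X.; (3,1)=+0→OO/.X/../XX
ply 3, O at OO/XX/../X. | (2,0)=+0→OO/XX/O./X.*; (2,1)=-1→OO/XX/.O/X.; (3,1)=-1→OO/XX/../XO
ply 4, X at OO/XX/O./X. | (2,1)=+0→OO/XX/OX/X.*; (3,1)=+0→OO/XX/O./XX
ply 5, O at OO/XX/OX/X. | (3,1)=+0→OO/XX/OX/XO*
ply 6: OO/XX/OX/XO is terminal +0 (X); from .O/.X/../X. depth 6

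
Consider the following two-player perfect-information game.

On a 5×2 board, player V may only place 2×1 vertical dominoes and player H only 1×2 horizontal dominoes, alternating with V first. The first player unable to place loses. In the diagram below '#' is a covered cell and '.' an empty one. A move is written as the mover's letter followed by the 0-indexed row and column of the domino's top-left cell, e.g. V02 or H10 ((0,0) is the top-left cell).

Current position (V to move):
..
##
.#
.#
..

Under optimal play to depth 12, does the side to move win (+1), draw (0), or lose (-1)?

[../##/.#/.#/..] V move#1: V20:-1/../##/##/##/..*, V30:-1/../##/.#/##/#.
[../##/##/##/..] H move#2: H00:+1/##/##/##/##/..*, H40:+1/../##/##/##/##
[##/##/##/##/..] end (terminal -1, V#3); searched ../##/.#/.#/.. to 12

value(../##/.#/.#/.., V) = -1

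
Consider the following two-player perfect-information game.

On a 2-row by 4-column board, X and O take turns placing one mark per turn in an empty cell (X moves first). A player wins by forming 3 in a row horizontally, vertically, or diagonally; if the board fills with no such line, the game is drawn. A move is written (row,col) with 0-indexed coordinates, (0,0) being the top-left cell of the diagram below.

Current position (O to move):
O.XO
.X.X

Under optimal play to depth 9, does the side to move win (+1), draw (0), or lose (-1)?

value(O.XO/.X.X, O) = 0

ply 1, O at O.XO/.X.X | (0,1)=-1→OOXO/.X.X; (1,0)=-1→O.XO/OX.X; (1,2)=+0→O.XO/.XOX*
ply 2, X at O.XO/.XOX | (0,1)=+0→OXXO/.XOX*; (1,0)=+0→O.XO/XXOX
ply 3, O at OXXO/.XOX | (1,0)=+0→OXXO/OXOX*
ply 4: OXXO/OXOX is terminal +0 (X); from O.XO/.X.X depth 9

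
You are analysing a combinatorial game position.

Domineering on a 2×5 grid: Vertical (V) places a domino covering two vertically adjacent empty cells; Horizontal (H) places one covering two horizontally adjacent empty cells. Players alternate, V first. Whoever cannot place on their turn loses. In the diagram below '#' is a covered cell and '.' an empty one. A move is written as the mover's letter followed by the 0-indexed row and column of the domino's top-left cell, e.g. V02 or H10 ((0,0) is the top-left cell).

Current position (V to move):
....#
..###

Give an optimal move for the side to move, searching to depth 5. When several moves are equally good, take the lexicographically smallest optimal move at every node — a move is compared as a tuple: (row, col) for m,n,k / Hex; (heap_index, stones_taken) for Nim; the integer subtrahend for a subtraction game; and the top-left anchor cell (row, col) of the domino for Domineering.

V's best at [....#/..###]: V01

ply 1, V at ....#/..### | V00=-1→#...#/#.###; V01=+1→.#..#/.####*
ply 2, H at .#..#/.#### | H02=-1→.####/.####*
ply 3, V at .####/.#### | V00=+1→#####/#####*
ply 4: #####/##### is terminal -1 (H); from ....#/..### depth 5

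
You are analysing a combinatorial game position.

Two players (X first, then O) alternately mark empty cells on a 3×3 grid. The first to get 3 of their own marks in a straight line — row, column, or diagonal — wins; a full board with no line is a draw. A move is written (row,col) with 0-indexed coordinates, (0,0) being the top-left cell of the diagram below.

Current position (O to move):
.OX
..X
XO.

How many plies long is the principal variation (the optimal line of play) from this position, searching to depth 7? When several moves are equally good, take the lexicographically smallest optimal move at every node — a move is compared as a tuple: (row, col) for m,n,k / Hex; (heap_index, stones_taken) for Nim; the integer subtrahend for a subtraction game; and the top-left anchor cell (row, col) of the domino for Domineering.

p1 O@[.OX/..X/XO.]: (0,0)[OOX/..X/XO.]-1 (1,0)[.OX/O.X/XO.]-1 (1,1)[.OX/.OX/XO.]+1* (2,2)[.OX/..X/XOO]-1
p2 X@[.OX/.OX/XO.] terminal -1; root [.OX/..X/XO.] d7

PV length from [.OX/..X/XO.]: 1 ply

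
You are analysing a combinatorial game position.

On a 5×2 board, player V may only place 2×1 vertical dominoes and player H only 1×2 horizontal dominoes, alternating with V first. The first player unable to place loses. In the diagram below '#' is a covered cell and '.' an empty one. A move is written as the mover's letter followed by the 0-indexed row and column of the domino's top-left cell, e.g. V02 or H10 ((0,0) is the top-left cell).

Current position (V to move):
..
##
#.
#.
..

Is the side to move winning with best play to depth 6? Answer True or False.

V winning at [../##/#./#./..]: False

p1 V@[../##/#./#./..]: V21[../##/##/##/..]-1* V31[../##/#./##/.#]-1
p2 H@[../##/##/##/..]: H00[##/##/##/##/..]+1* H40[../##/##/##/##]+1
p3 V@[##/##/##/##/..] terminal -1; root [../##/#./#./..] d6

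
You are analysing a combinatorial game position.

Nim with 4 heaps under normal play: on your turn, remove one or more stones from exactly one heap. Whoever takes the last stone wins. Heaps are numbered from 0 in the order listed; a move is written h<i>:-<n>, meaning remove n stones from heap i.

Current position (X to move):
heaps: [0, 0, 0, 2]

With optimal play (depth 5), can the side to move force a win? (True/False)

ply 1, X at (0,0,0,2) | h3:-1=-1→(0,0,0,1); h3:-2=+1→(0,0,0,0)*
ply 2: (0,0,0,0) is terminal -1 (O); from (0,0,0,2) depth 5

X winning at [(0,0,0,2)]: True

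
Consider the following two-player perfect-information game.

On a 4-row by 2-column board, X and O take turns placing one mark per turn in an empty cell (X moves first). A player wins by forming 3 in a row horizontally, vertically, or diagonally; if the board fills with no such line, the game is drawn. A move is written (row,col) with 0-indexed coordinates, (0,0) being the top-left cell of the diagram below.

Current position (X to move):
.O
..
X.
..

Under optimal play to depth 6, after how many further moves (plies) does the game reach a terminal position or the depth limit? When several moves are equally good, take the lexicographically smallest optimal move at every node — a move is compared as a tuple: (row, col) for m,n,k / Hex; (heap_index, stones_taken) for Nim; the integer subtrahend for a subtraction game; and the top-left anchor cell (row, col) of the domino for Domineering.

ply 1, X at .O/../X./.. | (0,0)=+0→XO/../X./..; (1,0)=+1→.O/X./X./..*; (1,1)=+0→.O/.X/X./..; (2,1)=+0→.O/../XX/..; (3,0)=+0→.O/../X./X.; (3,1)=+0→.O/../X./.X
ply 2, O at .O/X./X./.. | (0,0)=-1→OO/X./X./..*; (1,1)=-1→.O/XO/X./..; (2,1)=-1→.O/X./XO/..; (3,0)=-1→.O/X./X./O.; (3,1)=-1→.O/X./X./.O
ply 3, X at OO/X./X./.. | (1,1)=+0→OO/XX/X./..; (2,1)=+0→OO/X./XX/..; (3,0)=+1→OO/X./X./X.*; (3,1)=+0→OO/X./X./.X
ply 4: OO/X./X./X. is terminal -1 (O); from .O/../X./.. depth 6

PV length from [.O/../X./..]: 3 plies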